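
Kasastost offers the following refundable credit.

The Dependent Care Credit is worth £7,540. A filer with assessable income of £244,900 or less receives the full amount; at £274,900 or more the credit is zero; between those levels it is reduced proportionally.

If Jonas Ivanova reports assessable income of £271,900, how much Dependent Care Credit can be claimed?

£754

Dependent Care Credit: £271,900 is £27,000 into a £30,000 phase-out range, leaving 3,000/30,000 of the credit: £7,540 × 3,000/30,000 = £754.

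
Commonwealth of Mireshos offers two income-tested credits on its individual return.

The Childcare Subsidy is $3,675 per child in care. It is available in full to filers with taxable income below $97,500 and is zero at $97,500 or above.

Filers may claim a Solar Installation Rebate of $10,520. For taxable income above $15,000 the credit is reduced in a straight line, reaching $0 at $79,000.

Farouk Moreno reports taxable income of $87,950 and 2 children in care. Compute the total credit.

Childcare Subsidy: base = 2 × $3,675 = $7,350. $87,950 is below the $97,500 cutoff, so the full $7,350 applies.
Solar Installation Rebate: $87,950 is at or above $79,000, so the credit is $0.
Total: $7,350 + $0 = $7,350.

$7,350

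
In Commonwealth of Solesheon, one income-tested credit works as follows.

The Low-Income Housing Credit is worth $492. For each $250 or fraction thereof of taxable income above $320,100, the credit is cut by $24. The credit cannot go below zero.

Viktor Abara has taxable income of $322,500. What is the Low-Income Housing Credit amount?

$252

Low-Income Housing Credit: income exceeds $320,100 by $2,400, which is 10 full-or-partial $250 increments; reduction = 10 × $24 = $240, leaving $252.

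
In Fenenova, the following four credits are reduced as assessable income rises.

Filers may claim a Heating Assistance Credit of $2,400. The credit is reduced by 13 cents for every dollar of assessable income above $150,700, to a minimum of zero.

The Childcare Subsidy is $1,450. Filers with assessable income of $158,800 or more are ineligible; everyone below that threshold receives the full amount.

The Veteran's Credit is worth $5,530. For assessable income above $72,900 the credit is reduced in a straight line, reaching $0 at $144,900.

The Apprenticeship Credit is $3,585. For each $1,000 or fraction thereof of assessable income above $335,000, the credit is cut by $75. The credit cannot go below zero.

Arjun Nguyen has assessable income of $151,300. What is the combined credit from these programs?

Heating Assistance Credit: 13% of the $600 excess over $150,700 is $78; credit = $2,400 − $78 = $2,322.
Childcare Subsidy: $151,300 is below the $158,800 cutoff, so the full $1,450 applies.
Veteran's Credit: $151,300 is at or above $144,900, so the credit is $0.
Apprenticeship Credit: $151,300 is at or below the $335,000 threshold, so the full $3,585 applies.
Total: $2,322 + $1,450 + $0 + $3,585 = $7,357.

$7,357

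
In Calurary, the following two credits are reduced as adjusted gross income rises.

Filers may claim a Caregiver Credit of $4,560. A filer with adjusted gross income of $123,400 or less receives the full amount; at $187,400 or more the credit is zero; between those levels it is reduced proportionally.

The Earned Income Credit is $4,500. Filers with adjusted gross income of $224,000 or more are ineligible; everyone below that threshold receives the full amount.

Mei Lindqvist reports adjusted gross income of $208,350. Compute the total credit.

Caregiver Credit: $208,350 is at or above $187,400, so the credit is $0.
Earned Income Credit: $208,350 is below the $224,000 cutoff, so the full $4,500 applies.
Total: $0 + $4,500 = $4,500.

$4,500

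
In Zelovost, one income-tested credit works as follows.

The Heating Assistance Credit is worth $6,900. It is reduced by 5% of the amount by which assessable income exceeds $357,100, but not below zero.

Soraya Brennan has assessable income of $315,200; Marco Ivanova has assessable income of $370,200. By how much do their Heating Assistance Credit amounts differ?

$655

Soraya ($315,200): Heating Assistance Credit: $315,200 is at or below the $357,100 threshold, so the full $6,900 applies.
Marco ($370,200): Heating Assistance Credit: 5% of the $13,100 excess over $357,100 is $655; credit = $6,900 − $655 = $6,245.
Difference: |$6,900 − $6,245| = $655.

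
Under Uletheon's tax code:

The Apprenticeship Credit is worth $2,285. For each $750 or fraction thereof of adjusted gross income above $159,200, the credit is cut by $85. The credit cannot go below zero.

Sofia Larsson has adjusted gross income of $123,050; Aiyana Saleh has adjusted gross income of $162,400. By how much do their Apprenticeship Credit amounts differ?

$425

Sofia ($123,050): Apprenticeship Credit: $123,050 is at or below the $159,200 threshold, so the full $2,285 applies.
Aiyana ($162,400): Apprenticeship Credit: income exceeds $159,200 by $3,200, which is 5 full-or-partial $750 increments; reduction = 5 × $85 = $425, leaving $1,860.
Difference: |$2,285 − $1,860| = $425.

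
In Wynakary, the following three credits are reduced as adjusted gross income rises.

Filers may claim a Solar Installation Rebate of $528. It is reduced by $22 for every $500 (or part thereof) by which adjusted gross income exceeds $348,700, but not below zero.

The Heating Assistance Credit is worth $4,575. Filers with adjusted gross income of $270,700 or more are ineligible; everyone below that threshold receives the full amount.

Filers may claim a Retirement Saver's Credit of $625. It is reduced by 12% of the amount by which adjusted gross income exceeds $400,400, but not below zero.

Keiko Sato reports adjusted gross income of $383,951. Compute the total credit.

Solar Installation Rebate: income exceeds $348,700 by $35,251 → 71 increments × $22 = $1,562 ≥ base, so the credit is $0.
Heating Assistance Credit: $383,951 meets or exceeds the $270,700 cutoff, so the credit is $0.
Retirement Saver's Credit: $383,951 is at or below the $400,400 threshold, so the full $625 applies.
Total: $0 + $0 + $625 = $625.

$625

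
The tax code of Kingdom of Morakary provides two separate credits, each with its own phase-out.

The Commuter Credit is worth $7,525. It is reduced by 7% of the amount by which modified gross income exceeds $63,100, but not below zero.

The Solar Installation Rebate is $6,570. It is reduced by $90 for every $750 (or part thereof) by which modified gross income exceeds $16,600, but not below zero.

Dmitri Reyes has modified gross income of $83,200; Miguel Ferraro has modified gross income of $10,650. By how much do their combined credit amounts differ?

Dmitri ($83,200): Commuter Credit: 7% of the $20,100 excess over $63,100 is $1,407; credit = $7,525 − $1,407 = $6,118. Solar Installation Rebate: income exceeds $16,600 by $66,600 → 89 increments × $90 = $8,010 ≥ base, so the credit is $0. total $6,118 + $0 = $6,118
Miguel ($10,650): Commuter Credit: $10,650 is at or below the $63,100 threshold, so the full $7,525 applies. Solar Installation Rebate: $10,650 is at or below the $16,600 threshold, so the full $6,570 applies. total $7,525 + $6,570 = $14,095
Difference: |$6,118 − $14,095| = $7,977.

$7,977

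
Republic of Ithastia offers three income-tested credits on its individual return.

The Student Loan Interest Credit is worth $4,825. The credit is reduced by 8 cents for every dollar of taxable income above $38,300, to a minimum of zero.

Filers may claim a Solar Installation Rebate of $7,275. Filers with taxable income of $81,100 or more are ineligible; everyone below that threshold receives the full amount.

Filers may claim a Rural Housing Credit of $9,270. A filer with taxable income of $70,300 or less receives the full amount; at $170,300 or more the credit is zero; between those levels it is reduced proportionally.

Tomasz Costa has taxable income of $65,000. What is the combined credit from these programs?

$19,234

Student Loan Interest Credit: 8% of the $26,700 excess over $38,300 is $2,136; credit = $4,825 − $2,136 = $2,689.
Solar Installation Rebate: $65,000 is below the $81,100 cutoff, so the full $7,275 applies.
Rural Housing Credit: $65,000 is at or below the $70,300 threshold, so the full $9,270 applies.
Total: $2,689 + $7,275 + $9,270 = $19,234.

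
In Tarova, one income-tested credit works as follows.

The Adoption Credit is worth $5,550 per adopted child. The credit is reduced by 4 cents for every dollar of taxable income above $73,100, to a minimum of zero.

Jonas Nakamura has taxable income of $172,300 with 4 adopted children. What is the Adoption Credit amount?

Adoption Credit: base = 4 × $5,550 = $22,200. 4% of the $99,200 excess over $73,100 is $3,968; credit = $22,200 − $3,968 = $18,232.

$18,232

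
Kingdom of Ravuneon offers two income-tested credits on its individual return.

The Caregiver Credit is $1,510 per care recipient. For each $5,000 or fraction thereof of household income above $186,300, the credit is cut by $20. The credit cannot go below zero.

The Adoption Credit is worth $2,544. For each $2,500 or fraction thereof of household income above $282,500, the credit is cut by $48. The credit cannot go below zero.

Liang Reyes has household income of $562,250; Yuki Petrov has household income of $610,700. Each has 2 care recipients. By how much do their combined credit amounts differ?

$180

Liang ($562,250): Caregiver Credit: base = 2 × $1,510 = $3,020. income exceeds $186,300 by $375,950, which is 76 full-or-partial $5,000 increments; reduction = 76 × $20 = $1,520, leaving $1,500. Adoption Credit: income exceeds $282,500 by $279,750 → 112 increments × $48 = $5,376 ≥ base, so the credit is $0. total $1,500 + $0 = $1,500
Yuki ($610,700): Caregiver Credit: base = 2 × $1,510 = $3,020. income exceeds $186,300 by $424,400, which is 85 full-or-partial $5,000 increments; reduction = 85 × $20 = $1,700, leaving $1,320. Adoption Credit: income exceeds $282,500 by $328,200 → 132 increments × $48 = $6,336 ≥ base, so the credit is $0. total $1,320 + $0 = $1,320
Difference: |$1,500 − $1,320| = $180.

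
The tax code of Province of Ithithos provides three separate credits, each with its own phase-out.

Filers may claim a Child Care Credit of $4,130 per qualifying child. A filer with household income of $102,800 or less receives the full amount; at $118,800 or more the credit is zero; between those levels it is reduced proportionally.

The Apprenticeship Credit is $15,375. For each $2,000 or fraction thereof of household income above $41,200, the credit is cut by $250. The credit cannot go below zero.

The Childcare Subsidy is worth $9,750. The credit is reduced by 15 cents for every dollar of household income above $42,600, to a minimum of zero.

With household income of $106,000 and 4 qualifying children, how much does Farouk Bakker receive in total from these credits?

Child Care Credit: base = 4 × $4,130 = $16,520. $106,000 is $3,200 into a $16,000 phase-out range, leaving 12,800/16,000 of the credit: $16,520 × 12,800/16,000 = $13,216.
Apprenticeship Credit: income exceeds $41,200 by $64,800, which is 33 full-or-partial $2,000 increments; reduction = 33 × $250 = $8,250, leaving $7,125.
Childcare Subsidy: 15% of the $63,400 excess over $42,600 is $9,510; credit = $9,750 − $9,510 = $240.
Total: $13,216 + $7,125 + $240 = $20,581.

$20,581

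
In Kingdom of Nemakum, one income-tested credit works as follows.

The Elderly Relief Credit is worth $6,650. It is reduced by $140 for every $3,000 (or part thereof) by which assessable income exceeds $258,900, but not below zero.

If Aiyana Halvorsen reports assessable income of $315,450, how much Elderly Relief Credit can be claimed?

$3,990

Elderly Relief Credit: income exceeds $258,900 by $56,550, which is 19 full-or-partial $3,000 increments; reduction = 19 × $140 = $2,660, leaving $3,990.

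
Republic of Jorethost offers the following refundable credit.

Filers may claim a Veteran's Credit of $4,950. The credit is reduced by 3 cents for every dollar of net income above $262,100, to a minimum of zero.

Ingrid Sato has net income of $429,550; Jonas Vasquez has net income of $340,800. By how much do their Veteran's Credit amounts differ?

Ingrid ($429,550): Veteran's Credit: 3% of the $167,450 excess over $262,100 is $5,023.50 ≥ base, so the credit is $0.
Jonas ($340,800): Veteran's Credit: 3% of the $78,700 excess over $262,100 is $2,361; credit = $4,950 − $2,361 = $2,589.
Difference: |$0 − $2,589| = $2,589.

$2,589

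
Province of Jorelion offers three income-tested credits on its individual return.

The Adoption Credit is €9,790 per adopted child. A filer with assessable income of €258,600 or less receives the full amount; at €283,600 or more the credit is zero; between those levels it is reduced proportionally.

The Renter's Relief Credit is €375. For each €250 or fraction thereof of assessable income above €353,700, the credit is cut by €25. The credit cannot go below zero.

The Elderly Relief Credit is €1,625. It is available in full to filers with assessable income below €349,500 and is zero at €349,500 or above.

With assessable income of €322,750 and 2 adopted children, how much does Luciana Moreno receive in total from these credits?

Adoption Credit: base = 2 × €9,790 = €19,580. €322,750 is at or above €283,600, so the credit is €0.
Renter's Relief Credit: €322,750 is at or below the €353,700 threshold, so the full €375 applies.
Elderly Relief Credit: €322,750 is below the €349,500 cutoff, so the full €1,625 applies.
Total: €0 + €375 + €1,625 = €2,000.

€2,000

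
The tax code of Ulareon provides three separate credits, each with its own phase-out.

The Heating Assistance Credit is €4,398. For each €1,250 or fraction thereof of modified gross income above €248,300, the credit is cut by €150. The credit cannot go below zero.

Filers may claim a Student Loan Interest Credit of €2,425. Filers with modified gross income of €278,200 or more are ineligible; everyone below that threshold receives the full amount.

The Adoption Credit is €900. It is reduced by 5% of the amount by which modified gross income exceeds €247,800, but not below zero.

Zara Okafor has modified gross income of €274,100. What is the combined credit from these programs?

Heating Assistance Credit: income exceeds €248,300 by €25,800, which is 21 full-or-partial €1,250 increments; reduction = 21 × €150 = €3,150, leaving €1,248.
Student Loan Interest Credit: €274,100 is below the €278,200 cutoff, so the full €2,425 applies.
Adoption Credit: 5% of the €26,300 excess over €247,800 is €1,315 ≥ base, so the credit is €0.
Total: €1,248 + €2,425 + €0 = €3,673.

€3,673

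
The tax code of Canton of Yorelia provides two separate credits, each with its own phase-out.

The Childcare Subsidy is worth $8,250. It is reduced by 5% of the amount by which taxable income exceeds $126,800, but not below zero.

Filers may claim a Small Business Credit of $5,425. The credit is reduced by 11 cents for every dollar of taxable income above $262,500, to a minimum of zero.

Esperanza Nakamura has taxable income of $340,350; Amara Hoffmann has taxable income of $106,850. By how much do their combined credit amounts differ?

$13,675

Esperanza ($340,350): Childcare Subsidy: 5% of the $213,550 excess over $126,800 is $10,677.50 ≥ base, so the credit is $0. Small Business Credit: 11% of the $77,850 excess over $262,500 is $8,563.50 ≥ base, so the credit is $0. total $0 + $0 = $0
Amara ($106,850): Childcare Subsidy: $106,850 is at or below the $126,800 threshold, so the full $8,250 applies. Small Business Credit: $106,850 is at or below the $262,500 threshold, so the full $5,425 applies. total $8,250 + $5,425 = $13,675
Difference: |$0 − $13,675| = $13,675.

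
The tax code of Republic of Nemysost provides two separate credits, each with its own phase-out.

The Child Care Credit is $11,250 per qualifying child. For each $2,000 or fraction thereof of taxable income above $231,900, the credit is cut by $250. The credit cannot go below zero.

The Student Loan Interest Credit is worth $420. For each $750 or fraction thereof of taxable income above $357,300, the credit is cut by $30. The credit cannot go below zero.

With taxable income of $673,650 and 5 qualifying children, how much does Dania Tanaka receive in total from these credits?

Child Care Credit: base = 5 × $11,250 = $56,250. income exceeds $231,900 by $441,750, which is 221 full-or-partial $2,000 increments; reduction = 221 × $250 = $55,250, leaving $1,000.
Student Loan Interest Credit: income exceeds $357,300 by $316,350 → 422 increments × $30 = $12,660 ≥ base, so the credit is $0.
Total: $1,000 + $0 = $1,000.

$1,000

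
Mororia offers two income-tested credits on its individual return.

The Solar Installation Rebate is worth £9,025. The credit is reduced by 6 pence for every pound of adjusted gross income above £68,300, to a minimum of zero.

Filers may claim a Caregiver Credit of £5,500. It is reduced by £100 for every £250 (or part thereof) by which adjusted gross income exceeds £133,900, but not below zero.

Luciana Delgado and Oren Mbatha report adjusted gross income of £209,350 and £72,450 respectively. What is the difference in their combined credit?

£13,714

Luciana (£209,350): Solar Installation Rebate: 6% of the £141,050 excess over £68,300 is £8,463; credit = £9,025 − £8,463 = £562. Caregiver Credit: income exceeds £133,900 by £75,450 → 302 increments × £100 = £30,200 ≥ base, so the credit is £0. total £562 + £0 = £562
Oren (£72,450): Solar Installation Rebate: 6% of the £4,150 excess over £68,300 is £249; credit = £9,025 − £249 = £8,776. Caregiver Credit: £72,450 is at or below the £133,900 threshold, so the full £5,500 applies. total £8,776 + £5,500 = £14,276
Difference: |£562 − £14,276| = £13,714.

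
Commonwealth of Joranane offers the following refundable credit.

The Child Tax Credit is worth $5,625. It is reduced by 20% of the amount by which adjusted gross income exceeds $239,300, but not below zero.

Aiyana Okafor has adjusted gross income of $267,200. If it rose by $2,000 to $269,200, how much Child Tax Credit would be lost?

At $267,200 — 20% of the $27,900 excess over $239,300 is $5,580; credit = $5,625 − $5,580 = $45.
At $269,200 — 20% of the $29,900 excess over $239,300 is $5,980 ≥ base, so the credit is $0.
Lost: $45 − $0 = $45.

$45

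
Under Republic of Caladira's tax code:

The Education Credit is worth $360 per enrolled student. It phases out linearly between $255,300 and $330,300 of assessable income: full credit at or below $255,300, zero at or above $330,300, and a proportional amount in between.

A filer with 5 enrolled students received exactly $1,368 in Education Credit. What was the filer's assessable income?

$273,300

Full credit = 5 × $360 = $1,800.
$1,368 is 1,368/1,800 of the full $1,800, so 432/1,800 of the $75,000 range has been used: income = $255,300 + $75,000 × 432/1,800 = $273,300.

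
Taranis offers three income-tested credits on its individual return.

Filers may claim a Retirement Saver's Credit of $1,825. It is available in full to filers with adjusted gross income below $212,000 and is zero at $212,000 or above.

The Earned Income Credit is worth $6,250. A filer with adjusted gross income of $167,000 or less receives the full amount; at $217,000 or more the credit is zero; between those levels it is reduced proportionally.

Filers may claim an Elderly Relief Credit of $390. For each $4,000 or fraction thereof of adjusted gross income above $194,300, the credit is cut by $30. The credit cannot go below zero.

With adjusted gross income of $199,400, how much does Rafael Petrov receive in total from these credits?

$4,355

Retirement Saver's Credit: $199,400 is below the $212,000 cutoff, so the full $1,825 applies.
Earned Income Credit: $199,400 is $32,400 into a $50,000 phase-out range, leaving 17,600/50,000 of the credit: $6,250 × 17,600/50,000 = $2,200.
Elderly Relief Credit: income exceeds $194,300 by $5,100, which is 2 full-or-partial $4,000 increments; reduction = 2 × $30 = $60, leaving $330.
Total: $1,825 + $2,200 + $330 = $4,355.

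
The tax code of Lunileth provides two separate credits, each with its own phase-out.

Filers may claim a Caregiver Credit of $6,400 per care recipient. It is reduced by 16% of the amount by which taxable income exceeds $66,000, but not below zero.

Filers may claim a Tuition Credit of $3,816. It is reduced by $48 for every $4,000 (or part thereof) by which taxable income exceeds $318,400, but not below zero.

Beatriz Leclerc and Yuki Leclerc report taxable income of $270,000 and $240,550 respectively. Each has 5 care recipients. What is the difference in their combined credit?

Beatriz ($270,000): Caregiver Credit: base = 5 × $6,400 = $32,000. 16% of the $204,000 excess over $66,000 is $32,640 ≥ base, so the credit is $0. Tuition Credit: $270,000 is at or below the $318,400 threshold, so the full $3,816 applies. total $0 + $3,816 = $3,816
Yuki ($240,550): Caregiver Credit: base = 5 × $6,400 = $32,000. 16% of the $174,550 excess over $66,000 is $27,928; credit = $32,000 − $27,928 = $4,072. Tuition Credit: $240,550 is at or below the $318,400 threshold, so the full $3,816 applies. total $4,072 + $3,816 = $7,888
Difference: |$3,816 − $7,888| = $4,072.

$4,072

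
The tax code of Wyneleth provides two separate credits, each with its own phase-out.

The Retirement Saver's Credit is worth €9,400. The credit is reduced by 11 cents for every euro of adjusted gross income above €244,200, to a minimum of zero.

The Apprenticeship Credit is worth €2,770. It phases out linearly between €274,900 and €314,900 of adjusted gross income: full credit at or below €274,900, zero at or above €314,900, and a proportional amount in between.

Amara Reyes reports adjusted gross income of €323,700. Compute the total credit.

€655

Retirement Saver's Credit: 11% of the €79,500 excess over €244,200 is €8,745; credit = €9,400 − €8,745 = €655.
Apprenticeship Credit: €323,700 is at or above €314,900, so the credit is €0.
Total: €655 + €0 = €655.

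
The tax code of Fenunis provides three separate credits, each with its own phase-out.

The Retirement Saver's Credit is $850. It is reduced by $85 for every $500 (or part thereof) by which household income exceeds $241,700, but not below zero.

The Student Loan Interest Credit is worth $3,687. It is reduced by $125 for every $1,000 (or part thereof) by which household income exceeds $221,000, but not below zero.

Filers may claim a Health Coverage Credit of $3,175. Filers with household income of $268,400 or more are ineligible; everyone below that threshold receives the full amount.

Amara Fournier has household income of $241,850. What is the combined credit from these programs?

$5,002

Retirement Saver's Credit: income exceeds $241,700 by $150, which is 1 full-or-partial $500 increment; reduction = 1 × $85 = $85, leaving $765.
Student Loan Interest Credit: income exceeds $221,000 by $20,850, which is 21 full-or-partial $1,000 increments; reduction = 21 × $125 = $2,625, leaving $1,062.
Health Coverage Credit: $241,850 is below the $268,400 cutoff, so the full $3,175 applies.
Total: $765 + $1,062 + $3,175 = $5,002.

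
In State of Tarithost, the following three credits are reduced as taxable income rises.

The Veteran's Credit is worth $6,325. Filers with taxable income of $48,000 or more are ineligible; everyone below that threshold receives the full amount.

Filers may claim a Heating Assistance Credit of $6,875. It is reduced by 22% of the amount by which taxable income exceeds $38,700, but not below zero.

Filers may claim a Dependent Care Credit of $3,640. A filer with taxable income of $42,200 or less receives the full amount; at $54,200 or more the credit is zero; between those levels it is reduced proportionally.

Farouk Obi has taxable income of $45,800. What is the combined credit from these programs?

$14,186

Veteran's Credit: $45,800 is below the $48,000 cutoff, so the full $6,325 applies.
Heating Assistance Credit: 22% of the $7,100 excess over $38,700 is $1,562; credit = $6,875 − $1,562 = $5,313.
Dependent Care Credit: $45,800 is $3,600 into a $12,000 phase-out range, leaving 8,400/12,000 of the credit: $3,640 × 8,400/12,000 = $2,548.
Total: $6,325 + $5,313 + $2,548 = $14,186.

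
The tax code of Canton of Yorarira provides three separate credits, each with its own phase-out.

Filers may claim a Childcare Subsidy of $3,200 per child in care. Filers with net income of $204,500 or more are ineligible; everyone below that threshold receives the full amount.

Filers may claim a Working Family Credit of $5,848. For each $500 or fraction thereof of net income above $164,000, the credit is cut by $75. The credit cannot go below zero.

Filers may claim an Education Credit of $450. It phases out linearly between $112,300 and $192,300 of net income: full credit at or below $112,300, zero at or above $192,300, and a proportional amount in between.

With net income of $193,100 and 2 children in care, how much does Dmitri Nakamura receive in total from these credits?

Childcare Subsidy: base = 2 × $3,200 = $6,400. $193,100 is below the $204,500 cutoff, so the full $6,400 applies.
Working Family Credit: income exceeds $164,000 by $29,100, which is 59 full-or-partial $500 increments; reduction = 59 × $75 = $4,425, leaving $1,423.
Education Credit: $193,100 is at or above $192,300, so the credit is $0.
Total: $6,400 + $1,423 + $0 = $7,823.

$7,823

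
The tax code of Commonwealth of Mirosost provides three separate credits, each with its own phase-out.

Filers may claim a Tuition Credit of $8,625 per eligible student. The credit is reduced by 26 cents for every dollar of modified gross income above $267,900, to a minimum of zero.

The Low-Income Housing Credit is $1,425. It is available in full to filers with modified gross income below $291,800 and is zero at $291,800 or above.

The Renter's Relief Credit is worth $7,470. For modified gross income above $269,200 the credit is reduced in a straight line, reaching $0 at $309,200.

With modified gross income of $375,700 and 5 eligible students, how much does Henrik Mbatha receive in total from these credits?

$15,097

Tuition Credit: base = 5 × $8,625 = $43,125. 26% of the $107,800 excess over $267,900 is $28,028; credit = $43,125 − $28,028 = $15,097.
Low-Income Housing Credit: $375,700 meets or exceeds the $291,800 cutoff, so the credit is $0.
Renter's Relief Credit: $375,700 is at or above $309,200, so the credit is $0.
Total: $15,097 + $0 + $0 = $15,097.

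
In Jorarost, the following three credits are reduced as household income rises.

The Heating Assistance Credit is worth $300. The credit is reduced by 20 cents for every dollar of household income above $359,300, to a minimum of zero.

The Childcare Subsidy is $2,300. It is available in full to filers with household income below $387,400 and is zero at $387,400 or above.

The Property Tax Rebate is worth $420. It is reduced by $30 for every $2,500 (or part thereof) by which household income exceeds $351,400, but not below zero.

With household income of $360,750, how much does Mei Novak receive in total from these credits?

$2,610

Heating Assistance Credit: 20% of the $1,450 excess over $359,300 is $290; credit = $300 − $290 = $10.
Childcare Subsidy: $360,750 is below the $387,400 cutoff, so the full $2,300 applies.
Property Tax Rebate: income exceeds $351,400 by $9,350, which is 4 full-or-partial $2,500 increments; reduction = 4 × $30 = $120, leaving $300.
Total: $10 + $2,300 + $300 = $2,610.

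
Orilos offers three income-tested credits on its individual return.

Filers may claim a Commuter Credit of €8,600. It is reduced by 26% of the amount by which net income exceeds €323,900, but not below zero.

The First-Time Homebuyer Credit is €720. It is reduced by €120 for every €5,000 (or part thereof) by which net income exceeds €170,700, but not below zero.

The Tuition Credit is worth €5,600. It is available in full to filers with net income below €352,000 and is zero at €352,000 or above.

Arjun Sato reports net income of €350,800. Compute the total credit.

€7,206

Commuter Credit: 26% of the €26,900 excess over €323,900 is €6,994; credit = €8,600 − €6,994 = €1,606.
First-Time Homebuyer Credit: income exceeds €170,700 by €180,100 → 37 increments × €120 = €4,440 ≥ base, so the credit is €0.
Tuition Credit: €350,800 is below the €352,000 cutoff, so the full €5,600 applies.
Total: €1,606 + €0 + €5,600 = €7,206.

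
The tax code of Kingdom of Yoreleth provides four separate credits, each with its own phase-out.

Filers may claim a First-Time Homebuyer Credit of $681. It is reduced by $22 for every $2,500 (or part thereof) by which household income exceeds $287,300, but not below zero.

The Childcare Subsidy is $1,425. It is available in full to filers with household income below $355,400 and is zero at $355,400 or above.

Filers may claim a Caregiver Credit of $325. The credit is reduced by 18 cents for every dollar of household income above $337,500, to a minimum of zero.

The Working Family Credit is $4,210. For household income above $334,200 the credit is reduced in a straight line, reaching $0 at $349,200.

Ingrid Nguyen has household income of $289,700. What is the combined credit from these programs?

First-Time Homebuyer Credit: income exceeds $287,300 by $2,400, which is 1 full-or-partial $2,500 increment; reduction = 1 × $22 = $22, leaving $659.
Childcare Subsidy: $289,700 is below the $355,400 cutoff, so the full $1,425 applies.
Caregiver Credit: $289,700 is at or below the $337,500 threshold, so the full $325 applies.
Working Family Credit: $289,700 is at or below the $334,200 threshold, so the full $4,210 applies.
Total: $659 + $1,425 + $325 + $4,210 = $6,619.

$6,619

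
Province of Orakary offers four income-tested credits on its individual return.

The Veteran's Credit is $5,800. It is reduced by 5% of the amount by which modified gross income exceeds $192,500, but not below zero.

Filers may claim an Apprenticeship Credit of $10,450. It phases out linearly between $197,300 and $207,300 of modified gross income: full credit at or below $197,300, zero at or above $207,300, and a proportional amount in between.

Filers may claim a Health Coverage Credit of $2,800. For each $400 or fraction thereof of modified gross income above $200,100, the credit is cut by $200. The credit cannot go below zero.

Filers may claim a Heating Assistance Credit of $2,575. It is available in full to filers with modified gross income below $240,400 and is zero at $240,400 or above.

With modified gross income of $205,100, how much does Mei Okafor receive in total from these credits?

$10,244

Veteran's Credit: 5% of the $12,600 excess over $192,500 is $630; credit = $5,800 − $630 = $5,170.
Apprenticeship Credit: $205,100 is $7,800 into a $10,000 phase-out range, leaving 2,200/10,000 of the credit: $10,450 × 2,200/10,000 = $2,299.
Health Coverage Credit: income exceeds $200,100 by $5,000, which is 13 full-or-partial $400 increments; reduction = 13 × $200 = $2,600, leaving $200.
Heating Assistance Credit: $205,100 is below the $240,400 cutoff, so the full $2,575 applies.
Total: $5,170 + $2,299 + $200 + $2,575 = $10,244.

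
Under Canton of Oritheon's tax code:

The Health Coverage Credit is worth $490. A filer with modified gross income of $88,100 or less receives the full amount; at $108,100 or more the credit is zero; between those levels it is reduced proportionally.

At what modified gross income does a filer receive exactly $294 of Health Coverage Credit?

$294 is 294/490 of the full $490, so 196/490 of the $20,000 range has been used: income = $88,100 + $20,000 × 196/490 = $96,100.

$96,100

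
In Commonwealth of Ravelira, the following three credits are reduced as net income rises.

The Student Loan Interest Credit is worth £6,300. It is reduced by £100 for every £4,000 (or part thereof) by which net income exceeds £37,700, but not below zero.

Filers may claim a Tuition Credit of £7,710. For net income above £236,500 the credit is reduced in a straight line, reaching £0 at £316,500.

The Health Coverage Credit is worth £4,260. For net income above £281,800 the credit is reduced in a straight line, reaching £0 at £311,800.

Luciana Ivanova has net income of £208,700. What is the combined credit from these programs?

Student Loan Interest Credit: income exceeds £37,700 by £171,000, which is 43 full-or-partial £4,000 increments; reduction = 43 × £100 = £4,300, leaving £2,000.
Tuition Credit: £208,700 is at or below the £236,500 threshold, so the full £7,710 applies.
Health Coverage Credit: £208,700 is at or below the £281,800 threshold, so the full £4,260 applies.
Total: £2,000 + £7,710 + £4,260 = £13,970.

£13,970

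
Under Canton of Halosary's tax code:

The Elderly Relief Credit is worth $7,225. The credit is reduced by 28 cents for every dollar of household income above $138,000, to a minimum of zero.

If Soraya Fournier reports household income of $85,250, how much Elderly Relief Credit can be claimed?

$7,225

Elderly Relief Credit: $85,250 is at or below the $138,000 threshold, so the full $7,225 applies.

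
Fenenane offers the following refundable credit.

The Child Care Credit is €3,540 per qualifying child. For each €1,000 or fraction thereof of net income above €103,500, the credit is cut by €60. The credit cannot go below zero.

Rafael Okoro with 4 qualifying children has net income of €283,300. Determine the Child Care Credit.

€3,360

Child Care Credit: base = 4 × €3,540 = €14,160. income exceeds €103,500 by €179,800, which is 180 full-or-partial €1,000 increments; reduction = 180 × €60 = €10,800, leaving €3,360.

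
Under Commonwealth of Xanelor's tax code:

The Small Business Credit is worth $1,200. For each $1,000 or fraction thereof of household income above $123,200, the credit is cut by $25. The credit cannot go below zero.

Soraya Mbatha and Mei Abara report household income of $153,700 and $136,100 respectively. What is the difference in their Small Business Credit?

Soraya ($153,700): Small Business Credit: income exceeds $123,200 by $30,500, which is 31 full-or-partial $1,000 increments; reduction = 31 × $25 = $775, leaving $425.
Mei ($136,100): Small Business Credit: income exceeds $123,200 by $12,900, which is 13 full-or-partial $1,000 increments; reduction = 13 × $25 = $325, leaving $875.
Difference: |$425 − $875| = $450.

$450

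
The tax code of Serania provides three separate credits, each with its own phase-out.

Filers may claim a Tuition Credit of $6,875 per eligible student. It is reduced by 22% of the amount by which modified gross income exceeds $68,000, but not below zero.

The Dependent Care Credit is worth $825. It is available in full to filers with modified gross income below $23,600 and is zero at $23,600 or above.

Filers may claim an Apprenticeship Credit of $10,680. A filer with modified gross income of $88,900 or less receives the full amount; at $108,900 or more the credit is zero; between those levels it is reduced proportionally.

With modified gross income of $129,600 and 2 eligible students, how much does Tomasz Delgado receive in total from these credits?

Tuition Credit: base = 2 × $6,875 = $13,750. 22% of the $61,600 excess over $68,000 is $13,552; credit = $13,750 − $13,552 = $198.
Dependent Care Credit: $129,600 meets or exceeds the $23,600 cutoff, so the credit is $0.
Apprenticeship Credit: $129,600 is at or above $108,900, so the credit is $0.
Total: $198 + $0 + $0 = $198.

$198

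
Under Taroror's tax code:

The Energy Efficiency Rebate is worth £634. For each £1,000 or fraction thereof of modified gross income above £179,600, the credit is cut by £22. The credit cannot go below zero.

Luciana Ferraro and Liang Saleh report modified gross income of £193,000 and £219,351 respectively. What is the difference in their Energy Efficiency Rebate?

£326

Luciana (£193,000): Energy Efficiency Rebate: income exceeds £179,600 by £13,400, which is 14 full-or-partial £1,000 increments; reduction = 14 × £22 = £308, leaving £326.
Liang (£219,351): Energy Efficiency Rebate: income exceeds £179,600 by £39,751 → 40 increments × £22 = £880 ≥ base, so the credit is £0.
Difference: |£326 − £0| = £326.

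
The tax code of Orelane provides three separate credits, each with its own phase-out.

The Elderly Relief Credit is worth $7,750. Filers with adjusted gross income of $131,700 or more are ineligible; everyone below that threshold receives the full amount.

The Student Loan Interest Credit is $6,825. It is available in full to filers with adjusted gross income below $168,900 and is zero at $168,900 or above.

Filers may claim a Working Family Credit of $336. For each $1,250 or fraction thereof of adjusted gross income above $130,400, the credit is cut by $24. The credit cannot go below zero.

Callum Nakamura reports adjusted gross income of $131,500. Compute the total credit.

Elderly Relief Credit: $131,500 is below the $131,700 cutoff, so the full $7,750 applies.
Student Loan Interest Credit: $131,500 is below the $168,900 cutoff, so the full $6,825 applies.
Working Family Credit: income exceeds $130,400 by $1,100, which is 1 full-or-partial $1,250 increment; reduction = 1 × $24 = $24, leaving $312.
Total: $7,750 + $6,825 + $312 = $14,887.

$14,887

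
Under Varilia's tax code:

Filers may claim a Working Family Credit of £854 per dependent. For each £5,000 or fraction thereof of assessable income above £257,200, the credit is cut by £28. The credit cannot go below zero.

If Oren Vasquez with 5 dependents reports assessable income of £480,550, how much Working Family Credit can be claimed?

£3,010

Working Family Credit: base = 5 × £854 = £4,270. income exceeds £257,200 by £223,350, which is 45 full-or-partial £5,000 increments; reduction = 45 × £28 = £1,260, leaving £3,010.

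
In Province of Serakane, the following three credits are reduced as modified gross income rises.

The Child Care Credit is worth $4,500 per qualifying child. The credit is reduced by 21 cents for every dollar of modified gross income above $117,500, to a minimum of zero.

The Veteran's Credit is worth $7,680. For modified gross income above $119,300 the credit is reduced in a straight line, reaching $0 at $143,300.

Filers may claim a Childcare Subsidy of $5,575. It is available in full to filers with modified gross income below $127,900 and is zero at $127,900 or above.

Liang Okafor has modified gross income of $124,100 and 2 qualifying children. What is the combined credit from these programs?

$19,333

Child Care Credit: base = 2 × $4,500 = $9,000. 21% of the $6,600 excess over $117,500 is $1,386; credit = $9,000 − $1,386 = $7,614.
Veteran's Credit: $124,100 is $4,800 into a $24,000 phase-out range, leaving 19,200/24,000 of the credit: $7,680 × 19,200/24,000 = $6,144.
Childcare Subsidy: $124,100 is below the $127,900 cutoff, so the full $5,575 applies.
Total: $7,614 + $6,144 + $5,575 = $19,333.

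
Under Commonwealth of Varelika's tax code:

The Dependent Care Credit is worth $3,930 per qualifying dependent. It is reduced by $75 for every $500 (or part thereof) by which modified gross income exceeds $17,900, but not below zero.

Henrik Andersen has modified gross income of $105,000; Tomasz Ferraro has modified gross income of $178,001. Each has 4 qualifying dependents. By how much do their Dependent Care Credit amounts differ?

$2,595

Henrik ($105,000): Dependent Care Credit: base = 4 × $3,930 = $15,720. income exceeds $17,900 by $87,100, which is 175 full-or-partial $500 increments; reduction = 175 × $75 = $13,125, leaving $2,595.
Tomasz ($178,001): Dependent Care Credit: base = 4 × $3,930 = $15,720. income exceeds $17,900 by $160,101 → 321 increments × $75 = $24,075 ≥ base, so the credit is $0.
Difference: |$2,595 − $0| = $2,595.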